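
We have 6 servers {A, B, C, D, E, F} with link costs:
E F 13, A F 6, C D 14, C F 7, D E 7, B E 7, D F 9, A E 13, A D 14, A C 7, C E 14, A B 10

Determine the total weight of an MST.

36

Kruskal: consider edges lightest-first.
A F (6): add — endpoints in different components.
A C (7): add — endpoints in different components.
B E (7): add — endpoints in different components.
C F (7): skip — C and F already connected.
D E (7): add — endpoints in different components.
D F (9): add — endpoints in different components.
MST edges: A F, A C, B E, D E, D F; total weight 6+7+7+7+9 = 36.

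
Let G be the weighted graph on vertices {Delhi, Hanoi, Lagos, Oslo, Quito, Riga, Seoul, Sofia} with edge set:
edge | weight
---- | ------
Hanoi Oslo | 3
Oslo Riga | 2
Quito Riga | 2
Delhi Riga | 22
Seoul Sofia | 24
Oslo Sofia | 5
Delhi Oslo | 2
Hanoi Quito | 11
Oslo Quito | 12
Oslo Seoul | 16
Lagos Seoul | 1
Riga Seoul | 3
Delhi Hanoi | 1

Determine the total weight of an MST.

Grow the tree from Oslo using Prim:
Step 1: cheapest edge leaving the tree is Delhi Oslo (2); add Delhi.
Step 2: cheapest edge leaving the tree is Delhi Hanoi (1); add Hanoi.
Step 3: cheapest edge leaving the tree is Oslo Riga (2); add Riga.
Step 4: cheapest edge leaving the tree is Quito Riga (2); add Quito.
Step 5: cheapest edge leaving the tree is Riga Seoul (3); add Seoul.
Step 6: cheapest edge leaving the tree is Lagos Seoul (1); add Lagos.
Step 7: cheapest edge leaving the tree is Oslo Sofia (5); add Sofia.
MST edges: Delhi Oslo, Delhi Hanoi, Oslo Riga, Quito Riga, Riga Seoul, Lagos Seoul, Oslo Sofia; total weight 2+1+2+2+3+1+5 = 16.

16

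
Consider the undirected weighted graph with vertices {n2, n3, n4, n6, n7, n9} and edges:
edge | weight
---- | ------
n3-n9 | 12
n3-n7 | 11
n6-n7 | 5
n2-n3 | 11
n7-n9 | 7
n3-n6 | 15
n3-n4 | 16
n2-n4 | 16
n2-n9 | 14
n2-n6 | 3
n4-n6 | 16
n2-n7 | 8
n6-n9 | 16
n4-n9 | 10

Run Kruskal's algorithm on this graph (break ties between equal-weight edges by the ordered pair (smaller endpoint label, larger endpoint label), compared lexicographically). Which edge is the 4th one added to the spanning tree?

n4-n9

Kruskal's algorithm — process edges by increasing weight (ties by edge label):
n2-n6 (3): add. Components now {n3} {n9} {n2,n6} {n4} {n7}
n6-n7 (5): add. Components now {n3} {n9} {n2,n6,n7} {n4}
n7-n9 (7): add. Components now {n3} {n2,n6,n7,n9} {n4}
n2-n7 (8): skip — n2 and n7 already connected.
n4-n9 (10): add. Components now {n3} {n2,n4,n6,n7,n9}
n2-n3 (11): add. Components now {n2,n3,n4,n6,n7,n9}
The 4th edge added is n4-n9.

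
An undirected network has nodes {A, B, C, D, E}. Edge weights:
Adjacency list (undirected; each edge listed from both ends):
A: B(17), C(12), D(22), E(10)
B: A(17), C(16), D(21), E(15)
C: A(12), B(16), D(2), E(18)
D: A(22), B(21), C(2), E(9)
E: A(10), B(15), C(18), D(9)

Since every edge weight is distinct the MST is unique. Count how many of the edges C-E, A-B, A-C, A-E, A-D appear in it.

1

Kruskal: consider edges lightest-first.
C-D (2): add — endpoints in different components.
D-E (9): add — endpoints in different components.
A-E (10): add — endpoints in different components.
A-C (12): skip — A and C already connected.
B-E (15): add — endpoints in different components.
MST edge set: {C-D, D-E, A-E, B-E}.
Of the listed edges, {A-E} are in the MST → 1.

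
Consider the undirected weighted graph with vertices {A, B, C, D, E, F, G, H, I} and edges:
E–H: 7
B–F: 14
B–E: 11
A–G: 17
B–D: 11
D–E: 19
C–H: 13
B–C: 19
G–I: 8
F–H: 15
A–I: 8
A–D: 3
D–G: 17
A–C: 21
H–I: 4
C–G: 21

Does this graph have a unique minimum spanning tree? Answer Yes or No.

No

Kruskal: consider edges lightest-first.
A–D (3): add — endpoints in different components.
H–I (4): add — endpoints in different components.
E–H (7): add — endpoints in different components.
A–I (8): add — endpoints in different components.
G–I (8): add — endpoints in different components.
B–D (11): add — endpoints in different components.
B–E (11): skip — B and E already connected.
C–H (13): add — endpoints in different components.
B–F (14): add — endpoints in different components.
Non-tree edge B–E has weight 11, equal to the heaviest edge on its tree cycle — swapping gives another MST of the same weight. Not unique.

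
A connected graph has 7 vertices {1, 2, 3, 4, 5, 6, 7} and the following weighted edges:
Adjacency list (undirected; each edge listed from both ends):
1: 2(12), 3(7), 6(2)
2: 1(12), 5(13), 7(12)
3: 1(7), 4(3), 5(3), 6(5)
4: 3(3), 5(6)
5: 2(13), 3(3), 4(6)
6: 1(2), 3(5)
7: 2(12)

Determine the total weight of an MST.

37

Kruskal's algorithm — process edges by increasing weight (ties by edge label):
1 6 (2): add. Components now {1,6} {2} {3} {4} {5} {7}
3 4 (3): add. Components now {1,6} {2} {3,4} {5} {7}
3 5 (3): add. Components now {1,6} {2} {3,4,5} {7}
3 6 (5): add. Components now {1,3,4,5,6} {2} {7}
4 5 (6): skip — 4 and 5 already connected.
1 3 (7): skip — 1 and 3 already connected.
1 2 (12): add. Components now {1,2,3,4,5,6} {7}
2 7 (12): add. Components now {1,2,3,4,5,6,7}
MST edges: 1 6, 3 4, 3 5, 3 6, 1 2, 2 7; total weight 2+3+3+5+12+12 = 37.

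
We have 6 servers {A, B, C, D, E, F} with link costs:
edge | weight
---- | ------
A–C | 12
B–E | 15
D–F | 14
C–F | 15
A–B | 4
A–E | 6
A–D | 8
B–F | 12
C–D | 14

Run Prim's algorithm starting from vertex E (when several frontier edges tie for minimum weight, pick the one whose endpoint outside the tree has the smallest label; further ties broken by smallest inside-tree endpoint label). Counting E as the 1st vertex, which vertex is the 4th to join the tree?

D

Prim's algorithm from E:
Step 1: cheapest edge leaving the tree is A–E (6); add A.
Step 2: cheapest edge leaving the tree is A–B (4); add B.
Step 3: cheapest edge leaving the tree is A–D (8); add D.
Step 4: cheapest edge leaving the tree is A–C (12); add C.
Step 5: cheapest edge leaving the tree is B–F (12); add F.
Vertex order: E, A, B, D, C, F. The 4th vertex is D.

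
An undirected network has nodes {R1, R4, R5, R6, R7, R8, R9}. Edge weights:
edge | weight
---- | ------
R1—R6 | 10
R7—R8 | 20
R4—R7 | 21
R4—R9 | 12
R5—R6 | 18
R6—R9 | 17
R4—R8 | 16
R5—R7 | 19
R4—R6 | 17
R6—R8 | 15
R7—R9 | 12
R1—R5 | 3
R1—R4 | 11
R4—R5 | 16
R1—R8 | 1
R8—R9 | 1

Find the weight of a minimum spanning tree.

Kruskal: consider edges lightest-first.
R1—R8 (1): add — endpoints in different components.
R8—R9 (1): add — endpoints in different components.
R1—R5 (3): add — endpoints in different components.
R1—R6 (10): add — endpoints in different components.
R1—R4 (11): add — endpoints in different components.
R4—R9 (12): skip — R9 and R4 already connected.
R7—R9 (12): add — endpoints in different components.
MST edges: R1—R8, R8—R9, R1—R5, R1—R6, R1—R4, R7—R9; total weight 1+1+3+10+11+12 = 38.

38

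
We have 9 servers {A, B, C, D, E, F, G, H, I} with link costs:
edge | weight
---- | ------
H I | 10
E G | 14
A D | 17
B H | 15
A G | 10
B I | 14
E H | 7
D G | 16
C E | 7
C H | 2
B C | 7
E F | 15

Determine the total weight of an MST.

Prim's algorithm from G:
Step 1: frontier [A G 10, E G 14, D G 16] → take A G (10); add A.
Step 2: frontier [A D 17, E G 14, D G 16] → take E G (14); add E.
Step 3: frontier [A D 17, C E 7, E H 7, E F 15, D G 16] → take C E (7); add C.
Step 4: frontier [A D 17, C H 2, B C 7, E H 7, E F 15, D G 16] → take C H (2); add H.
Step 5: frontier [A D 17, B C 7, E F 15, D G 16, H I 10, B H 15] → take B C (7); add B.
Step 6: frontier [A D 17, B I 14, E F 15, D G 16, H I 10] → take H I (10); add I.
Step 7: frontier [A D 17, E F 15, D G 16] → take E F (15); add F.
Step 8: frontier [A D 17, D G 16] → take D G (16); add D.
MST edges: A G, E G, C E, C H, B C, H I, E F, D G; total weight 10+14+7+2+7+10+15+16 = 81.

81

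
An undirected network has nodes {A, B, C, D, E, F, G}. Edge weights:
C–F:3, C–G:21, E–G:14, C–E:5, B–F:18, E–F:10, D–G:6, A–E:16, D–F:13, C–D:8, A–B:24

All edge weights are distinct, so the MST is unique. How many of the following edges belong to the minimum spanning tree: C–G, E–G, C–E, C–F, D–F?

2

Kruskal's algorithm — process edges by increasing weight (ties by edge label):
C–F (3): add. Components now {A} {B} {C,F} {D} {E} {G}
C–E (5): add. Components now {A} {B} {C,E,F} {D} {G}
D–G (6): add. Components now {A} {B} {C,E,F} {D,G}
C–D (8): add. Components now {A} {B} {C,D,E,F,G}
E–F (10): skip — E and F already connected.
D–F (13): skip — D and F already connected.
E–G (14): skip — E and G already connected.
A–E (16): add. Components now {A,C,D,E,F,G} {B}
B–F (18): add. Components now {A,B,C,D,E,F,G}
MST edge set: {C–F, C–E, D–G, C–D, A–E, B–F}.
Of the listed edges, {C–E, C–F} are in the MST → 2.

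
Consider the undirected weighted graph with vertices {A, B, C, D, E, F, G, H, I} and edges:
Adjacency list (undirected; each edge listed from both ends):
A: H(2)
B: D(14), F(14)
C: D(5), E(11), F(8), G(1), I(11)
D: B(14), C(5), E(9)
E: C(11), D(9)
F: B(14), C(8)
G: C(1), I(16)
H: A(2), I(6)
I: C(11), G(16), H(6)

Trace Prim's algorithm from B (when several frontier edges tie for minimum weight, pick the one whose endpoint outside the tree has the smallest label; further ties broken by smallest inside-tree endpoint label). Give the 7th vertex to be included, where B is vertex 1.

Grow the tree from B using Prim:
Step 1: frontier [B-D 14, B-F 14] → take B-D (14); add D.
Step 2: frontier [B-F 14, C-D 5, D-E 9] → take C-D (5); add C.
Step 3: frontier [B-F 14, C-G 1, C-F 8, C-E 11, C-I 11, D-E 9] → take C-G (1); add G.
Step 4: frontier [B-F 14, C-F 8, C-E 11, C-I 11, D-E 9, G-I 16] → take C-F (8); add F.
Step 5: frontier [C-E 11, C-I 11, D-E 9, G-I 16] → take D-E (9); add E.
Step 6: frontier [C-I 11, G-I 16] → take C-I (11); add I.
Step 7: frontier [H-I 6] → take H-I (6); add H.
Step 8: frontier [A-H 2] → take A-H (2); add A.
Vertex order: B, D, C, G, F, E, I, H, A. The 7th vertex is I.

I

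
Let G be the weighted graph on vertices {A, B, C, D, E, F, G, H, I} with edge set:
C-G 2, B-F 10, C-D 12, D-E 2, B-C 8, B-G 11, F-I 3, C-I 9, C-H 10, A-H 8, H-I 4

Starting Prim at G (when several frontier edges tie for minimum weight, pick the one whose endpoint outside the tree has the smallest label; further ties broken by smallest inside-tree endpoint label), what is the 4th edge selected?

F-I

Grow the tree from G using Prim:
Step 1: cheapest edge leaving the tree is C-G (2); add C.
Step 2: cheapest edge leaving the tree is B-C (8); add B.
Step 3: cheapest edge leaving the tree is C-I (9); add I.
Step 4: cheapest edge leaving the tree is F-I (3); add F.
Step 5: cheapest edge leaving the tree is H-I (4); add H.
Step 6: cheapest edge leaving the tree is A-H (8); add A.
Step 7: cheapest edge leaving the tree is C-D (12); add D.
Step 8: cheapest edge leaving the tree is D-E (2); add E.
The 4th edge added is F-I.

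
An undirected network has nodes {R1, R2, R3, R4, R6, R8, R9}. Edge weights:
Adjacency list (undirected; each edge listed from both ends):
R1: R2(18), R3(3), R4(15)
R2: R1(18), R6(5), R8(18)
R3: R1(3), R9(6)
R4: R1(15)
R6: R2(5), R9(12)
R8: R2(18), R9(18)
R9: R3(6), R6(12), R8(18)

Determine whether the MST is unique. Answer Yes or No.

Kruskal: consider edges lightest-first.
R1—R3 (3): add. Components now {R9} {R1,R3} {R4} {R6} {R8} {R2}
R2—R6 (5): add. Components now {R9} {R1,R3} {R4} {R2,R6} {R8}
R3—R9 (6): add. Components now {R1,R3,R9} {R4} {R2,R6} {R8}
R6—R9 (12): add. Components now {R1,R2,R3,R6,R9} {R4} {R8}
R1—R4 (15): add. Components now {R1,R2,R3,R4,R6,R9} {R8}
R1—R2 (18): skip — R1 and R2 already connected.
R2—R8 (18): add. Components now {R1,R2,R3,R4,R6,R8,R9}
Non-tree edge R8—R9 has weight 18, equal to the heaviest edge on its tree cycle — swapping gives another MST of the same weight. Not unique.

No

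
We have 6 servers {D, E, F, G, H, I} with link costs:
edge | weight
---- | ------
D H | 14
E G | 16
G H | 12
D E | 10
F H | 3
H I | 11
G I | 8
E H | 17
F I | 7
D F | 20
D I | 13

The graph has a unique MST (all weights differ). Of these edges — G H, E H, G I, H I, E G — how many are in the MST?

Kruskal's algorithm — process edges by increasing weight (ties by edge label):
F H (3): add. Components now {D} {E} {F,H} {G} {I}
F I (7): add. Components now {D} {E} {F,H,I} {G}
G I (8): add. Components now {D} {E} {F,G,H,I}
D E (10): add. Components now {D,E} {F,G,H,I}
H I (11): skip — H and I already connected.
G H (12): skip — G and H already connected.
D I (13): add. Components now {D,E,F,G,H,I}
MST edge set: {F H, F I, G I, D E, D I}.
Of the listed edges, {G I} are in the MST → 1.

1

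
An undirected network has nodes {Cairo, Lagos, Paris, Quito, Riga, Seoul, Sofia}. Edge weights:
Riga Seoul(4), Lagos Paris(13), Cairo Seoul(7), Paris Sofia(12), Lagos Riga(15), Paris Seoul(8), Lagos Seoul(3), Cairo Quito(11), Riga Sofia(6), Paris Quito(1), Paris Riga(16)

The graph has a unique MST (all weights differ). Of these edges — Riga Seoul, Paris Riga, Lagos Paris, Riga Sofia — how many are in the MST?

2

Sort edges by weight, then run Kruskal:
Paris Quito (1): add. Components now {Seoul} {Paris,Quito} {Sofia} {Riga} {Lagos} {Cairo}
Lagos Seoul (3): add. Components now {Lagos,Seoul} {Paris,Quito} {Sofia} {Riga} {Cairo}
Riga Seoul (4): add. Components now {Lagos,Riga,Seoul} {Paris,Quito} {Sofia} {Cairo}
Riga Sofia (6): add. Components now {Lagos,Riga,Seoul,Sofia} {Paris,Quito} {Cairo}
Cairo Seoul (7): add. Components now {Cairo,Lagos,Riga,Seoul,Sofia} {Paris,Quito}
Paris Seoul (8): add. Components now {Cairo,Lagos,Paris,Quito,Riga,Seoul,Sofia}
MST edge set: {Paris Quito, Lagos Seoul, Riga Seoul, Riga Sofia, Cairo Seoul, Paris Seoul}.
Of the listed edges, {Riga Seoul, Riga Sofia} are in the MST → 2.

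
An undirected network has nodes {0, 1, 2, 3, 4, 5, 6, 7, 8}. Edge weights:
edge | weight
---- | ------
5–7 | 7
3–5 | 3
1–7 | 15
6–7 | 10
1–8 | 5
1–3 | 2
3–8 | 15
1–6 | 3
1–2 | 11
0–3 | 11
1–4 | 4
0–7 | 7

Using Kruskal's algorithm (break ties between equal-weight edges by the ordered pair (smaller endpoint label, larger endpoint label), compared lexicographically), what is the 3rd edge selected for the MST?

3-5

Kruskal: consider edges lightest-first.
1–3 (2): add — endpoints in different components.
1–6 (3): add — endpoints in different components.
3–5 (3): add — endpoints in different components.
1–4 (4): add — endpoints in different components.
1–8 (5): add — endpoints in different components.
0–7 (7): add — endpoints in different components.
5–7 (7): add — endpoints in different components.
6–7 (10): skip — 6 and 7 already connected.
0–3 (11): skip — 0 and 3 already connected.
1–2 (11): add — endpoints in different components.
The 3rd edge added is 3–5.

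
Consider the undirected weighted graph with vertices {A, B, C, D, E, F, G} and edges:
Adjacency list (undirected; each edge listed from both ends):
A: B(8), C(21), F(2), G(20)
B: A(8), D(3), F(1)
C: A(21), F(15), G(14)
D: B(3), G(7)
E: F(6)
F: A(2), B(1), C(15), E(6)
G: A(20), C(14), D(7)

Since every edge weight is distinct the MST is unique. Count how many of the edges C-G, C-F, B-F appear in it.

Kruskal: consider edges lightest-first.
B-F (1): add — endpoints in different components.
A-F (2): add — endpoints in different components.
B-D (3): add — endpoints in different components.
E-F (6): add — endpoints in different components.
D-G (7): add — endpoints in different components.
A-B (8): skip — A and B already connected.
C-G (14): add — endpoints in different components.
MST edge set: {B-F, A-F, B-D, E-F, D-G, C-G}.
Of the listed edges, {C-G, B-F} are in the MST → 2.

2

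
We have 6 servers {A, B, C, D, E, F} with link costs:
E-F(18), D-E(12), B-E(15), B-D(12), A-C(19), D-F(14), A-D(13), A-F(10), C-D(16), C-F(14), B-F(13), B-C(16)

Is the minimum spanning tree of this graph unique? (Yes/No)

No

Kruskal's algorithm — process edges by increasing weight (ties by edge label):
A-F (10): add — endpoints in different components.
B-D (12): add — endpoints in different components.
D-E (12): add — endpoints in different components.
A-D (13): add — endpoints in different components.
B-F (13): skip — B and F already connected.
C-F (14): add — endpoints in different components.
Non-tree edge B-F has weight 13, equal to the heaviest edge on its tree cycle — swapping gives another MST of the same weight. Not unique.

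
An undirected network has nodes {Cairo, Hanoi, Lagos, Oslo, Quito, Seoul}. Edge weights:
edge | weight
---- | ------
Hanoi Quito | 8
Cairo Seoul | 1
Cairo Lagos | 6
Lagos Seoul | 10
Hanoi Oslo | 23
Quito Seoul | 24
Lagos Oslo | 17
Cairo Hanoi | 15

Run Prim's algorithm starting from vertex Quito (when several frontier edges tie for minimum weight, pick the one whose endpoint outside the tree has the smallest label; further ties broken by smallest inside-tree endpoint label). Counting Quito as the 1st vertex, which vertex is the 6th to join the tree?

Prim, starting at Quito.
Step 1: frontier [Hanoi Quito 8, Quito Seoul 24] → take Hanoi Quito (8); add Hanoi.
Step 2: frontier [Cairo Hanoi 15, Hanoi Oslo 23, Quito Seoul 24] → take Cairo Hanoi (15); add Cairo.
Step 3: frontier [Cairo Seoul 1, Cairo Lagos 6, Hanoi Oslo 23, Quito Seoul 24] → take Cairo Seoul (1); add Seoul.
Step 4: frontier [Cairo Lagos 6, Hanoi Oslo 23, Lagos Seoul 10] → take Cairo Lagos (6); add Lagos.
Step 5: frontier [Hanoi Oslo 23, Lagos Oslo 17] → take Lagos Oslo (17); add Oslo.
Vertex order: Quito, Hanoi, Cairo, Seoul, Lagos, Oslo. The 6th vertex is Oslo.

Oslo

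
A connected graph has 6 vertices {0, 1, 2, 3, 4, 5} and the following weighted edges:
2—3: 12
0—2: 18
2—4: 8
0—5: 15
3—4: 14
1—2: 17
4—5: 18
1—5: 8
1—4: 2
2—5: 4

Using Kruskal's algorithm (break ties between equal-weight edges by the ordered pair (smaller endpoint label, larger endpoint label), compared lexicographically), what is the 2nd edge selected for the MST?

2-5

Sort edges by weight, then run Kruskal:
1—4 (2): add. Components now {0} {1,4} {2} {3} {5}
2—5 (4): add. Components now {0} {1,4} {2,5} {3}
1—5 (8): add. Components now {0} {1,2,4,5} {3}
2—4 (8): skip — 2 and 4 already connected.
2—3 (12): add. Components now {0} {1,2,3,4,5}
3—4 (14): skip — 3 and 4 already connected.
0—5 (15): add. Components now {0,1,2,3,4,5}
The 2nd edge added is 2—5.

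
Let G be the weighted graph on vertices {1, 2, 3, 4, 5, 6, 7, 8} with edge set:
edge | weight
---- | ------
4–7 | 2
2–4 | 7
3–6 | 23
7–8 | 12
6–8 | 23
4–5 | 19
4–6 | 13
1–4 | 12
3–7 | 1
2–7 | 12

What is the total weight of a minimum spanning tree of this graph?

66

Kruskal's algorithm — process edges by increasing weight (ties by edge label):
3–7 (1): add — endpoints in different components.
4–7 (2): add — endpoints in different components.
2–4 (7): add — endpoints in different components.
1–4 (12): add — endpoints in different components.
2–7 (12): skip — 2 and 7 already connected.
7–8 (12): add — endpoints in different components.
4–6 (13): add — endpoints in different components.
4–5 (19): add — endpoints in different components.
MST edges: 3–7, 4–7, 2–4, 1–4, 7–8, 4–6, 4–5; total weight 1+2+7+12+12+13+19 = 66.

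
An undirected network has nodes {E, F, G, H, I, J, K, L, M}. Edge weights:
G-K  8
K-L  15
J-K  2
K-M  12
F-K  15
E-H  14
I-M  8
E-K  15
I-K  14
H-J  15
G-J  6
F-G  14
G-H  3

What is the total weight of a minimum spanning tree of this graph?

74

Grow the tree from I using Prim:
Step 1: frontier [I-M 8, I-K 14] → take I-M (8); add M.
Step 2: frontier [I-K 14, K-M 12] → take K-M (12); add K.
Step 3: frontier [J-K 2, G-K 8, E-K 15, F-K 15, K-L 15] → take J-K (2); add J.
Step 4: frontier [G-J 6, H-J 15, G-K 8, E-K 15, F-K 15, K-L 15] → take G-J (6); add G.
Step 5: frontier [G-H 3, F-G 14, H-J 15, E-K 15, F-K 15, K-L 15] → take G-H (3); add H.
Step 6: frontier [F-G 14, E-H 14, E-K 15, F-K 15, K-L 15] → take E-H (14); add E.
Step 7: frontier [F-G 14, F-K 15, K-L 15] → take F-G (14); add F.
Step 8: frontier [K-L 15] → take K-L (15); add L.
MST edges: I-M, K-M, J-K, G-J, G-H, E-H, F-G, K-L; total weight 8+12+2+6+3+14+14+15 = 74.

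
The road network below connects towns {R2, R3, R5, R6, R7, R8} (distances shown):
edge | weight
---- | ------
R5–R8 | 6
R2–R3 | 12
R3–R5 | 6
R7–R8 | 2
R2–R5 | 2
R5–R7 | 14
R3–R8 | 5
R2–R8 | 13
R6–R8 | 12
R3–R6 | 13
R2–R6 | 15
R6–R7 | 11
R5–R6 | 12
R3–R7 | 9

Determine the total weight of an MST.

Kruskal: consider edges lightest-first.
R2–R5 (2): add — endpoints in different components.
R7–R8 (2): add — endpoints in different components.
R3–R8 (5): add — endpoints in different components.
R3–R5 (6): add — endpoints in different components.
R5–R8 (6): skip — R8 and R5 already connected.
R3–R7 (9): skip — R3 and R7 already connected.
R6–R7 (11): add — endpoints in different components.
MST edges: R2–R5, R7–R8, R3–R8, R3–R5, R6–R7; total weight 2+2+5+6+11 = 26.

26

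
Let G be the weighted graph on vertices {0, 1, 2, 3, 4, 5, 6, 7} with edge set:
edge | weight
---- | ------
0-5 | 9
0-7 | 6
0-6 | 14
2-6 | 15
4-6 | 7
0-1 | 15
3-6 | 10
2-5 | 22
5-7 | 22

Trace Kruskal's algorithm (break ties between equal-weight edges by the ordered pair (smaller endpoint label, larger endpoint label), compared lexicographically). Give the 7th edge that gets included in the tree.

2-6

Sort edges by weight, then run Kruskal:
0-7 (6): add — endpoints in different components.
4-6 (7): add — endpoints in different components.
0-5 (9): add — endpoints in different components.
3-6 (10): add — endpoints in different components.
0-6 (14): add — endpoints in different components.
0-1 (15): add — endpoints in different components.
2-6 (15): add — endpoints in different components.
The 7th edge added is 2-6.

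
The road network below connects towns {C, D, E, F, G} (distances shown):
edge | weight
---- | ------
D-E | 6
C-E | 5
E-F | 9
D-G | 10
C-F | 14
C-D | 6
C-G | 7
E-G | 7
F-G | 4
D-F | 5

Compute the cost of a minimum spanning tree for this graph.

20

Grow the tree from F using Prim:
Step 1: cheapest edge leaving the tree is F-G (4); add G.
Step 2: cheapest edge leaving the tree is D-F (5); add D.
Step 3: cheapest edge leaving the tree is C-D (6); add C.
Step 4: cheapest edge leaving the tree is C-E (5); add E.
MST edges: F-G, D-F, C-D, C-E; total weight 4+5+6+5 = 20.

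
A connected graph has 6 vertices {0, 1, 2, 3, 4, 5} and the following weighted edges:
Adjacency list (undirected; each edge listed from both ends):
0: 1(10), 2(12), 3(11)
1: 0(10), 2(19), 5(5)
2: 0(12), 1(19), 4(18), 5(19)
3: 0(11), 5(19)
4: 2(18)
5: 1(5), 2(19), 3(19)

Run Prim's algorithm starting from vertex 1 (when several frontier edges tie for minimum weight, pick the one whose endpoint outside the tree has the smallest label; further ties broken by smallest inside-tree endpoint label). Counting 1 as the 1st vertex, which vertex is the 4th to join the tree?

3

Prim, starting at 1.
Step 1: cheapest edge leaving the tree is 1—5 (5); add 5.
Step 2: cheapest edge leaving the tree is 0—1 (10); add 0.
Step 3: cheapest edge leaving the tree is 0—3 (11); add 3.
Step 4: cheapest edge leaving the tree is 0—2 (12); add 2.
Step 5: cheapest edge leaving the tree is 2—4 (18); add 4.
Vertex order: 1, 5, 0, 3, 2, 4. The 4th vertex is 3.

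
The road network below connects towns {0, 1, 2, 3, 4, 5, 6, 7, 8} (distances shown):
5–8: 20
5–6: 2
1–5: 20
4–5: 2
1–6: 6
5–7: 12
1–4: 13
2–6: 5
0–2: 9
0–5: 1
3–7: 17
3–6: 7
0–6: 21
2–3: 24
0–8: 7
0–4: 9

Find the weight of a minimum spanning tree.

Sort edges by weight, then run Kruskal:
0–5 (1): add — endpoints in different components.
4–5 (2): add — endpoints in different components.
5–6 (2): add — endpoints in different components.
2–6 (5): add — endpoints in different components.
1–6 (6): add — endpoints in different components.
0–8 (7): add — endpoints in different components.
3–6 (7): add — endpoints in different components.
0–2 (9): skip — 0 and 2 already connected.
0–4 (9): skip — 0 and 4 already connected.
5–7 (12): add — endpoints in different components.
MST edges: 0–5, 4–5, 5–6, 2–6, 1–6, 0–8, 3–6, 5–7; total weight 1+2+2+5+6+7+7+12 = 42.

42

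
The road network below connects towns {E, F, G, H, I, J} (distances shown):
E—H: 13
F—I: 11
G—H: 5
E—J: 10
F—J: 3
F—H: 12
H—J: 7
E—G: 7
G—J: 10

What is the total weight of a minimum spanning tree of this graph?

33

Grow the tree from J using Prim:
Step 1: frontier [F—J 3, H—J 7, E—J 10, G—J 10] → take F—J (3); add F.
Step 2: frontier [F—I 11, F—H 12, H—J 7, E—J 10, G—J 10] → take H—J (7); add H.
Step 3: frontier [F—I 11, G—H 5, E—H 13, E—J 10, G—J 10] → take G—H (5); add G.
Step 4: frontier [F—I 11, E—G 7, E—H 13, E—J 10] → take E—G (7); add E.
Step 5: frontier [F—I 11] → take F—I (11); add I.
MST edges: F—J, H—J, G—H, E—G, F—I; total weight 3+7+5+7+11 = 33.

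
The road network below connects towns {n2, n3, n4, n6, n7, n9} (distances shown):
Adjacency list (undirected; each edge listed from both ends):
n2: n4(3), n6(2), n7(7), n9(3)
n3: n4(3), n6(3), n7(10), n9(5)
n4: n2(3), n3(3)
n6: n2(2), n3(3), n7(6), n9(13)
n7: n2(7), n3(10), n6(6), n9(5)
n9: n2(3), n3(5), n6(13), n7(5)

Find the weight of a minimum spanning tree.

16

Prim's algorithm from n6:
Step 1: cheapest edge leaving the tree is n2–n6 (2); add n2.
Step 2: cheapest edge leaving the tree is n3–n6 (3); add n3.
Step 3: cheapest edge leaving the tree is n2–n4 (3); add n4.
Step 4: cheapest edge leaving the tree is n2–n9 (3); add n9.
Step 5: cheapest edge leaving the tree is n7–n9 (5); add n7.
MST edges: n2–n6, n3–n6, n2–n4, n2–n9, n7–n9; total weight 2+3+3+3+5 = 16.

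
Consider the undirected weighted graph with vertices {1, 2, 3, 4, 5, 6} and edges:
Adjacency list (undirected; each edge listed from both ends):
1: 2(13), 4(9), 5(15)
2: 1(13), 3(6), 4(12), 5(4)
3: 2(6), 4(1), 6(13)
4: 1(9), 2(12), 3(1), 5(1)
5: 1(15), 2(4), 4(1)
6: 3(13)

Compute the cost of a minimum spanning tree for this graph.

Prim, starting at 5.
Step 1: frontier [4—5 1, 2—5 4, 1—5 15] → take 4—5 (1); add 4.
Step 2: frontier [3—4 1, 1—4 9, 2—4 12, 2—5 4, 1—5 15] → take 3—4 (1); add 3.
Step 3: frontier [2—3 6, 3—6 13, 1—4 9, 2—4 12, 2—5 4, 1—5 15] → take 2—5 (4); add 2.
Step 4: frontier [1—2 13, 3—6 13, 1—4 9, 1—5 15] → take 1—4 (9); add 1.
Step 5: frontier [3—6 13] → take 3—6 (13); add 6.
MST edges: 4—5, 3—4, 2—5, 1—4, 3—6; total weight 1+1+4+9+13 = 28.

28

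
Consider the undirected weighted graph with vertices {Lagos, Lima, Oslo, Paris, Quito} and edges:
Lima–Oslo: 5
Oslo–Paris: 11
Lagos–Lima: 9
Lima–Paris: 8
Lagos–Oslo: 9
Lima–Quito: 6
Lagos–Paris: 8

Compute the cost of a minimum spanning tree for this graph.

Prim, starting at Lagos.
Step 1: frontier [Lagos–Paris 8, Lagos–Lima 9, Lagos–Oslo 9] → take Lagos–Paris (8); add Paris.
Step 2: frontier [Lagos–Lima 9, Lagos–Oslo 9, Lima–Paris 8, Oslo–Paris 11] → take Lima–Paris (8); add Lima.
Step 3: frontier [Lagos–Oslo 9, Lima–Oslo 5, Lima–Quito 6, Oslo–Paris 11] → take Lima–Oslo (5); add Oslo.
Step 4: frontier [Lima–Quito 6] → take Lima–Quito (6); add Quito.
MST edges: Lagos–Paris, Lima–Paris, Lima–Oslo, Lima–Quito; total weight 8+8+5+6 = 27.

27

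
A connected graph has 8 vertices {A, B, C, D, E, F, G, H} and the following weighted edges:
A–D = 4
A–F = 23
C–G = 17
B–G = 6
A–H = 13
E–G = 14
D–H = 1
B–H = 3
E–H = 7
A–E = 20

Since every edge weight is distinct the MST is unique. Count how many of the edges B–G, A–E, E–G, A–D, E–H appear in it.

Kruskal's algorithm — process edges by increasing weight (ties by edge label):
D–H (1): add — endpoints in different components.
B–H (3): add — endpoints in different components.
A–D (4): add — endpoints in different components.
B–G (6): add — endpoints in different components.
E–H (7): add — endpoints in different components.
A–H (13): skip — A and H already connected.
E–G (14): skip — E and G already connected.
C–G (17): add — endpoints in different components.
A–E (20): skip — A and E already connected.
A–F (23): add — endpoints in different components.
MST edge set: {D–H, B–H, A–D, B–G, E–H, C–G, A–F}.
Of the listed edges, {B–G, A–D, E–H} are in the MST → 3.

3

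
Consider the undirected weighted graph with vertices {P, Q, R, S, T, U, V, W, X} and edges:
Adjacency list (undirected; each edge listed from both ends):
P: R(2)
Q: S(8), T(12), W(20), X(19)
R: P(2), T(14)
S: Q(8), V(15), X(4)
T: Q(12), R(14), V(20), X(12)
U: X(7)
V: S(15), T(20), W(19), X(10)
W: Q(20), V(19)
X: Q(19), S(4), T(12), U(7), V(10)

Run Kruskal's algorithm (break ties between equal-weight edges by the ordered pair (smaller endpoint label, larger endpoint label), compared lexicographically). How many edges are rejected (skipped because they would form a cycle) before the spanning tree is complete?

3

Kruskal's algorithm — process edges by increasing weight (ties by edge label):
P–R (2): add — endpoints in different components.
S–X (4): add — endpoints in different components.
U–X (7): add — endpoints in different components.
Q–S (8): add — endpoints in different components.
V–X (10): add — endpoints in different components.
Q–T (12): add — endpoints in different components.
T–X (12): skip — T and X already connected.
R–T (14): add — endpoints in different components.
S–V (15): skip — S and V already connected.
Q–X (19): skip — Q and X already connected.
V–W (19): add — endpoints in different components.
Edges rejected before the tree was complete: 3.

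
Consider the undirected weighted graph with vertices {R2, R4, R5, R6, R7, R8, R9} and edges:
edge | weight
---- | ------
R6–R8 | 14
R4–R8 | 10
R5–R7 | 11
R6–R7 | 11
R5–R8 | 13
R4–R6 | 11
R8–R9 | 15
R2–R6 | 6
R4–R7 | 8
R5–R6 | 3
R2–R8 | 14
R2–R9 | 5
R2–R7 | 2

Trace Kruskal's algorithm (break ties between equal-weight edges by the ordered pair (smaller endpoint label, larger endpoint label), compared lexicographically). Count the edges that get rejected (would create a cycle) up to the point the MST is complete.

Kruskal: consider edges lightest-first.
R2–R7 (2): add. Components now {R8} {R2,R7} {R5} {R6} {R9} {R4}
R5–R6 (3): add. Components now {R8} {R2,R7} {R5,R6} {R9} {R4}
R2–R9 (5): add. Components now {R8} {R2,R7,R9} {R5,R6} {R4}
R2–R6 (6): add. Components now {R8} {R2,R5,R6,R7,R9} {R4}
R4–R7 (8): add. Components now {R8} {R2,R4,R5,R6,R7,R9}
R4–R8 (10): add. Components now {R2,R4,R5,R6,R7,R8,R9}
Edges rejected before the tree was complete: 0.

0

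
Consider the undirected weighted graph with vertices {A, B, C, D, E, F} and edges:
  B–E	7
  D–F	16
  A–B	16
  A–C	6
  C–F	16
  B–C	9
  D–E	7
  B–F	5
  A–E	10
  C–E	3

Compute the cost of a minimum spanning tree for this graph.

28

Kruskal: consider edges lightest-first.
C–E (3): add — endpoints in different components.
B–F (5): add — endpoints in different components.
A–C (6): add — endpoints in different components.
B–E (7): add — endpoints in different components.
D–E (7): add — endpoints in different components.
MST edges: C–E, B–F, A–C, B–E, D–E; total weight 3+5+6+7+7 = 28.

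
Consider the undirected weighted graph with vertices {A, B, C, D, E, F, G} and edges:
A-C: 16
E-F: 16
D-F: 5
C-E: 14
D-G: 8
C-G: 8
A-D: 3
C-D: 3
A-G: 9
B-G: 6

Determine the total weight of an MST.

39

Prim's algorithm from D:
Step 1: frontier [A-D 3, C-D 3, D-F 5, D-G 8] → take A-D (3); add A.
Step 2: frontier [A-G 9, A-C 16, C-D 3, D-F 5, D-G 8] → take C-D (3); add C.
Step 3: frontier [A-G 9, C-G 8, C-E 14, D-F 5, D-G 8] → take D-F (5); add F.
Step 4: frontier [A-G 9, C-G 8, C-E 14, D-G 8, E-F 16] → take C-G (8); add G.
Step 5: frontier [C-E 14, E-F 16, B-G 6] → take B-G (6); add B.
Step 6: frontier [C-E 14, E-F 16] → take C-E (14); add E.
MST edges: A-D, C-D, D-F, C-G, B-G, C-E; total weight 3+3+5+8+6+14 = 39.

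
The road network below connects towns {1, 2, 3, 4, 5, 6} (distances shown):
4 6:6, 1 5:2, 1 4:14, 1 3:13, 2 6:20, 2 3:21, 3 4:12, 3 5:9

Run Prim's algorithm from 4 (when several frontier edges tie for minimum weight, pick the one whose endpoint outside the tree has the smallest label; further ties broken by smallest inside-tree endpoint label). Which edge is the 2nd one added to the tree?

Prim, starting at 4.
Step 1: frontier [4 6 6, 3 4 12, 1 4 14] → take 4 6 (6); add 6.
Step 2: frontier [3 4 12, 1 4 14, 2 6 20] → take 3 4 (12); add 3.
Step 3: frontier [3 5 9, 1 3 13, 2 3 21, 1 4 14, 2 6 20] → take 3 5 (9); add 5.
Step 4: frontier [1 3 13, 2 3 21, 1 4 14, 1 5 2, 2 6 20] → take 1 5 (2); add 1.
Step 5: frontier [2 3 21, 2 6 20] → take 2 6 (20); add 2.
The 2nd edge added is 3 4.

3-4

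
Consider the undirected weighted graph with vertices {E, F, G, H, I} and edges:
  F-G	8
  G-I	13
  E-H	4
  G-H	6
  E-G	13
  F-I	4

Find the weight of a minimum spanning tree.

Prim, starting at E.
Step 1: frontier [E-H 4, E-G 13] → take E-H (4); add H.
Step 2: frontier [E-G 13, G-H 6] → take G-H (6); add G.
Step 3: frontier [F-G 8, G-I 13] → take F-G (8); add F.
Step 4: frontier [F-I 4, G-I 13] → take F-I (4); add I.
MST edges: E-H, G-H, F-G, F-I; total weight 4+6+8+4 = 22.

22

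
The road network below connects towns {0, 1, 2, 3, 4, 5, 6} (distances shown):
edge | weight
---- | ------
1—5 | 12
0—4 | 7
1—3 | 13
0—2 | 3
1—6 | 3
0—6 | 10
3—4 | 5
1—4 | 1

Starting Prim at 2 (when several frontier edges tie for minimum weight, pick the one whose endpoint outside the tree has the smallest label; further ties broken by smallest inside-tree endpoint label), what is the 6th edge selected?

Prim's algorithm from 2:
Step 1: cheapest edge leaving the tree is 0—2 (3); add 0.
Step 2: cheapest edge leaving the tree is 0—4 (7); add 4.
Step 3: cheapest edge leaving the tree is 1—4 (1); add 1.
Step 4: cheapest edge leaving the tree is 1—6 (3); add 6.
Step 5: cheapest edge leaving the tree is 3—4 (5); add 3.
Step 6: cheapest edge leaving the tree is 1—5 (12); add 5.
The 6th edge added is 1—5.

1-5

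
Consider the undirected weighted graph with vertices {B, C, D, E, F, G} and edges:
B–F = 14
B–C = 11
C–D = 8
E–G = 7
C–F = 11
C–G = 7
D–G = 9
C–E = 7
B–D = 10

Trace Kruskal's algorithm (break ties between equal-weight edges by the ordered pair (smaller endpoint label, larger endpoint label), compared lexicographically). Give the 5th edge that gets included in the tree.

C-F

Kruskal's algorithm — process edges by increasing weight (ties by edge label):
C–E (7): add — endpoints in different components.
C–G (7): add — endpoints in different components.
E–G (7): skip — E and G already connected.
C–D (8): add — endpoints in different components.
D–G (9): skip — D and G already connected.
B–D (10): add — endpoints in different components.
B–C (11): skip — B and C already connected.
C–F (11): add — endpoints in different components.
The 5th edge added is C–F.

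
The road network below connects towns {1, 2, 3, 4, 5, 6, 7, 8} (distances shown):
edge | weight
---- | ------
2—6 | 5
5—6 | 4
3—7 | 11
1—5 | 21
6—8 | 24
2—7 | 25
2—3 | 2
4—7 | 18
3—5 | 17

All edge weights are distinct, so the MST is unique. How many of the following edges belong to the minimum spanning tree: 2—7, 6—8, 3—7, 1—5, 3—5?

3

Sort edges by weight, then run Kruskal:
2—3 (2): add — endpoints in different components.
5—6 (4): add — endpoints in different components.
2—6 (5): add — endpoints in different components.
3—7 (11): add — endpoints in different components.
3—5 (17): skip — 3 and 5 already connected.
4—7 (18): add — endpoints in different components.
1—5 (21): add — endpoints in different components.
6—8 (24): add — endpoints in different components.
MST edge set: {2—3, 5—6, 2—6, 3—7, 4—7, 1—5, 6—8}.
Of the listed edges, {6—8, 3—7, 1—5} are in the MST → 3.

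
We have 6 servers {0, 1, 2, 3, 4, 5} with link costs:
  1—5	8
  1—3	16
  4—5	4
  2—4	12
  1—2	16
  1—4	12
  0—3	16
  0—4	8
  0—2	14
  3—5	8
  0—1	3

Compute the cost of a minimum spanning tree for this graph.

Grow the tree from 0 using Prim:
Step 1: frontier [0—1 3, 0—4 8, 0—2 14, 0—3 16] → take 0—1 (3); add 1.
Step 2: frontier [0—4 8, 0—2 14, 0—3 16, 1—5 8, 1—4 12, 1—2 16, 1—3 16] → take 0—4 (8); add 4.
Step 3: frontier [0—2 14, 0—3 16, 1—5 8, 1—2 16, 1—3 16, 4—5 4, 2—4 12] → take 4—5 (4); add 5.
Step 4: frontier [0—2 14, 0—3 16, 1—2 16, 1—3 16, 2—4 12, 3—5 8] → take 3—5 (8); add 3.
Step 5: frontier [0—2 14, 1—2 16, 2—4 12] → take 2—4 (12); add 2.
MST edges: 0—1, 0—4, 4—5, 3—5, 2—4; total weight 3+8+4+8+12 = 35.

35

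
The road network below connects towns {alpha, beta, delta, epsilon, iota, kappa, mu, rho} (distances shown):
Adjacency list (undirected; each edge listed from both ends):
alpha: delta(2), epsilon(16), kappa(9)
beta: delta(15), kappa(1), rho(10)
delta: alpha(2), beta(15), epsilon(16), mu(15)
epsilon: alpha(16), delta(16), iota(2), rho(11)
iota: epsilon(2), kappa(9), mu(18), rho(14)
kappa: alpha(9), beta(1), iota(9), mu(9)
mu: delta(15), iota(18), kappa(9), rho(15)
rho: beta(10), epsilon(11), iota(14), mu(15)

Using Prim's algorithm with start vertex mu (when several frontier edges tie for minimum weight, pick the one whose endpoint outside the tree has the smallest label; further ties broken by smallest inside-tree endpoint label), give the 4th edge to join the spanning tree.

Grow the tree from mu using Prim:
Step 1: cheapest edge leaving the tree is kappa mu (9); add kappa.
Step 2: cheapest edge leaving the tree is beta kappa (1); add beta.
Step 3: cheapest edge leaving the tree is alpha kappa (9); add alpha.
Step 4: cheapest edge leaving the tree is alpha delta (2); add delta.
Step 5: cheapest edge leaving the tree is iota kappa (9); add iota.
Step 6: cheapest edge leaving the tree is epsilon iota (2); add epsilon.
Step 7: cheapest edge leaving the tree is beta rho (10); add rho.
The 4th edge added is alpha delta.

alpha-delta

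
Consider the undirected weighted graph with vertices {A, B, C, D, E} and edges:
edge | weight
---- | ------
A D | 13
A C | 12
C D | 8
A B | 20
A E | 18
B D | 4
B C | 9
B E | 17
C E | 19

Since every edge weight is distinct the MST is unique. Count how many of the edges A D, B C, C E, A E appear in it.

0

Sort edges by weight, then run Kruskal:
B D (4): add. Components now {A} {B,D} {C} {E}
C D (8): add. Components now {A} {B,C,D} {E}
B C (9): skip — B and C already connected.
A C (12): add. Components now {A,B,C,D} {E}
A D (13): skip — A and D already connected.
B E (17): add. Components now {A,B,C,D,E}
MST edge set: {B D, C D, A C, B E}.
Of the listed edges, {} are in the MST → 0.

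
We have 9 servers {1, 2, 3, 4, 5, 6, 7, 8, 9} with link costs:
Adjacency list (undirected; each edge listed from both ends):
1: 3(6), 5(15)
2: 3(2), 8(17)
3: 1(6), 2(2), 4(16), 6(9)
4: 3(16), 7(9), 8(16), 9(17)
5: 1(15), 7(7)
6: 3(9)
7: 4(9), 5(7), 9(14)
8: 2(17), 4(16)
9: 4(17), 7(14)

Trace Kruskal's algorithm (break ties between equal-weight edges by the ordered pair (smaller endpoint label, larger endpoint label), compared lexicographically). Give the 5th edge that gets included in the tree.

Kruskal's algorithm — process edges by increasing weight (ties by edge label):
2—3 (2): add — endpoints in different components.
1—3 (6): add — endpoints in different components.
5—7 (7): add — endpoints in different components.
3—6 (9): add — endpoints in different components.
4—7 (9): add — endpoints in different components.
7—9 (14): add — endpoints in different components.
1—5 (15): add — endpoints in different components.
3—4 (16): skip — 3 and 4 already connected.
4—8 (16): add — endpoints in different components.
The 5th edge added is 4—7.

4-7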